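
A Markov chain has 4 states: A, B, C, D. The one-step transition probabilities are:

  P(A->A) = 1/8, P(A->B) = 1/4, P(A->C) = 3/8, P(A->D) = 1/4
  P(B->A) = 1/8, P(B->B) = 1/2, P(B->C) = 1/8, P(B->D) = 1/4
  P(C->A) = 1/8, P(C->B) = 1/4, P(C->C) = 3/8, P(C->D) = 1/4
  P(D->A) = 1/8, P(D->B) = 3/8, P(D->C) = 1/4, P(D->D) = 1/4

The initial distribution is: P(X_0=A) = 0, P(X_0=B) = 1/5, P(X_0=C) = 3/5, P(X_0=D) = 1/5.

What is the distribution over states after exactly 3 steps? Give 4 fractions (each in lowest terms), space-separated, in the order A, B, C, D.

Answer: 1/8 119/320 81/320 1/4

Derivation:
Propagating the distribution step by step (d_{t+1} = d_t * P):
d_0 = (A=0, B=1/5, C=3/5, D=1/5)
  d_1[A] = 0*1/8 + 1/5*1/8 + 3/5*1/8 + 1/5*1/8 = 1/8
  d_1[B] = 0*1/4 + 1/5*1/2 + 3/5*1/4 + 1/5*3/8 = 13/40
  d_1[C] = 0*3/8 + 1/5*1/8 + 3/5*3/8 + 1/5*1/4 = 3/10
  d_1[D] = 0*1/4 + 1/5*1/4 + 3/5*1/4 + 1/5*1/4 = 1/4
d_1 = (A=1/8, B=13/40, C=3/10, D=1/4)
  d_2[A] = 1/8*1/8 + 13/40*1/8 + 3/10*1/8 + 1/4*1/8 = 1/8
  d_2[B] = 1/8*1/4 + 13/40*1/2 + 3/10*1/4 + 1/4*3/8 = 29/80
  d_2[C] = 1/8*3/8 + 13/40*1/8 + 3/10*3/8 + 1/4*1/4 = 21/80
  d_2[D] = 1/8*1/4 + 13/40*1/4 + 3/10*1/4 + 1/4*1/4 = 1/4
d_2 = (A=1/8, B=29/80, C=21/80, D=1/4)
  d_3[A] = 1/8*1/8 + 29/80*1/8 + 21/80*1/8 + 1/4*1/8 = 1/8
  d_3[B] = 1/8*1/4 + 29/80*1/2 + 21/80*1/4 + 1/4*3/8 = 119/320
  d_3[C] = 1/8*3/8 + 29/80*1/8 + 21/80*3/8 + 1/4*1/4 = 81/320
  d_3[D] = 1/8*1/4 + 29/80*1/4 + 21/80*1/4 + 1/4*1/4 = 1/4
d_3 = (A=1/8, B=119/320, C=81/320, D=1/4)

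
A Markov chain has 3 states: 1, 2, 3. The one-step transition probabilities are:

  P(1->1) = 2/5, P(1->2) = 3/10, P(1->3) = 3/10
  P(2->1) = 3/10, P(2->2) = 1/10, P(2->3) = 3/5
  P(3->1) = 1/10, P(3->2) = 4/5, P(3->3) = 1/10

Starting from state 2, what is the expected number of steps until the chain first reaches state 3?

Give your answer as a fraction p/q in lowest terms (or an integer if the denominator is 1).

Answer: 2

Derivation:
Let h_i = expected steps to first reach 3 from state i.
Boundary: h_3 = 0.
First-step equations for the other states:
  h_1 = 1 + 2/5*h_1 + 3/10*h_2 + 3/10*h_3
  h_2 = 1 + 3/10*h_1 + 1/10*h_2 + 3/5*h_3

Substituting h_3 = 0 and rearranging gives the linear system (I - Q) h = 1:
  [3/5, -3/10] . (h_1, h_2) = 1
  [-3/10, 9/10] . (h_1, h_2) = 1

Solving yields:
  h_1 = 8/3
  h_2 = 2

Starting state is 2, so the expected hitting time is h_2 = 2.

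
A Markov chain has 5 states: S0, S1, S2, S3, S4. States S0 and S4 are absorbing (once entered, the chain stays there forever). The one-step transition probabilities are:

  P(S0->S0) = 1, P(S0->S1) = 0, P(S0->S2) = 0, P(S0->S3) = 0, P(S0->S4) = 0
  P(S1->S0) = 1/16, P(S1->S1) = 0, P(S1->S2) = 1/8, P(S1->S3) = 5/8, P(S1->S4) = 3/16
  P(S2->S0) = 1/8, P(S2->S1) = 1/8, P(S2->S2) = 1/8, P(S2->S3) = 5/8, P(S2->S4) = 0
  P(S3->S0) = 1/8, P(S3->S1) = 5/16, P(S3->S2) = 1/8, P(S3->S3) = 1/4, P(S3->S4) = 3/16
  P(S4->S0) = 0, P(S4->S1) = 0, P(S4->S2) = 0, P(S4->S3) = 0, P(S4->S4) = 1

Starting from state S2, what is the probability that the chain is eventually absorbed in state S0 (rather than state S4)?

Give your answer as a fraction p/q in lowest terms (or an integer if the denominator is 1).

Answer: 359/740

Derivation:
Let a_i = P(absorbed in S0 | start in state i).
Boundary conditions: a_S0 = 1, a_S4 = 0.
For each transient state i, a_i = sum_j P(i->j) * a_j:
  a_S1 = 1/16*a_S0 + 0*a_S1 + 1/8*a_S2 + 5/8*a_S3 + 3/16*a_S4
  a_S2 = 1/8*a_S0 + 1/8*a_S1 + 1/8*a_S2 + 5/8*a_S3 + 0*a_S4
  a_S3 = 1/8*a_S0 + 5/16*a_S1 + 1/8*a_S2 + 1/4*a_S3 + 3/16*a_S4

Substituting a_S0 = 1 and a_S4 = 0, rearrange to (I - Q) a = r where r[i] = P(i -> S0):
  [1, -1/8, -5/8] . (a_S1, a_S2, a_S3) = 1/16
  [-1/8, 7/8, -5/8] . (a_S1, a_S2, a_S3) = 1/8
  [-5/16, -1/8, 3/4] . (a_S1, a_S2, a_S3) = 1/8

Solving yields:
  a_S1 = 139/370
  a_S2 = 359/740
  a_S3 = 299/740

Starting state is S2, so the absorption probability is a_S2 = 359/740.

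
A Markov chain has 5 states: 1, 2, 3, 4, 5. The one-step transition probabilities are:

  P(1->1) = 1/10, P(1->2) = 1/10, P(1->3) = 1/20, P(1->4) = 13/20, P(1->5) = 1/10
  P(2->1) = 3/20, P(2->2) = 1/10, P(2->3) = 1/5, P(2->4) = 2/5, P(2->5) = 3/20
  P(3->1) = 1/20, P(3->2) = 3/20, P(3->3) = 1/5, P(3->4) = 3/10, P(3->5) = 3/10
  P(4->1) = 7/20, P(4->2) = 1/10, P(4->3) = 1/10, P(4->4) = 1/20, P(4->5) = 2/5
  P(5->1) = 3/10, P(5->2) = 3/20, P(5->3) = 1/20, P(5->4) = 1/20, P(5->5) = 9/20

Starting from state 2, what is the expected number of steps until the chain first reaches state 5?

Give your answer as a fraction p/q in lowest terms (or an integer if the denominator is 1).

Let h_i = expected steps to first reach 5 from state i.
Boundary: h_5 = 0.
First-step equations for the other states:
  h_1 = 1 + 1/10*h_1 + 1/10*h_2 + 1/20*h_3 + 13/20*h_4 + 1/10*h_5
  h_2 = 1 + 3/20*h_1 + 1/10*h_2 + 1/5*h_3 + 2/5*h_4 + 3/20*h_5
  h_3 = 1 + 1/20*h_1 + 3/20*h_2 + 1/5*h_3 + 3/10*h_4 + 3/10*h_5
  h_4 = 1 + 7/20*h_1 + 1/10*h_2 + 1/10*h_3 + 1/20*h_4 + 2/5*h_5

Substituting h_5 = 0 and rearranging gives the linear system (I - Q) h = 1:
  [9/10, -1/10, -1/20, -13/20] . (h_1, h_2, h_3, h_4) = 1
  [-3/20, 9/10, -1/5, -2/5] . (h_1, h_2, h_3, h_4) = 1
  [-1/20, -3/20, 4/5, -3/10] . (h_1, h_2, h_3, h_4) = 1
  [-7/20, -1/10, -1/10, 19/20] . (h_1, h_2, h_3, h_4) = 1

Solving yields:
  h_1 = 72860/17159
  h_2 = 71000/17159
  h_3 = 61380/17159
  h_4 = 58840/17159

Starting state is 2, so the expected hitting time is h_2 = 71000/17159.

Answer: 71000/17159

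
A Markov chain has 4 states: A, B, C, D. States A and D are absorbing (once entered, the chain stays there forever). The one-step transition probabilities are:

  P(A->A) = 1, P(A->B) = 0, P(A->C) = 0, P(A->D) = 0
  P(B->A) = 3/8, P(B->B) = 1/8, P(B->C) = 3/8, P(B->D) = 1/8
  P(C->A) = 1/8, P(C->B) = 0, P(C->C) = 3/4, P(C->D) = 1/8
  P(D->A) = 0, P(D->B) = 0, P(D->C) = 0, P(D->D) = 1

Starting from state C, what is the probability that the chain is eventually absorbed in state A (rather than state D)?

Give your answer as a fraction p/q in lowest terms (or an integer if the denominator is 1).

Answer: 1/2

Derivation:
Let a_i = P(absorbed in A | start in state i).
Boundary conditions: a_A = 1, a_D = 0.
For each transient state i, a_i = sum_j P(i->j) * a_j:
  a_B = 3/8*a_A + 1/8*a_B + 3/8*a_C + 1/8*a_D
  a_C = 1/8*a_A + 0*a_B + 3/4*a_C + 1/8*a_D

Substituting a_A = 1 and a_D = 0, rearrange to (I - Q) a = r where r[i] = P(i -> A):
  [7/8, -3/8] . (a_B, a_C) = 3/8
  [0, 1/4] . (a_B, a_C) = 1/8

Solving yields:
  a_B = 9/14
  a_C = 1/2

Starting state is C, so the absorption probability is a_C = 1/2.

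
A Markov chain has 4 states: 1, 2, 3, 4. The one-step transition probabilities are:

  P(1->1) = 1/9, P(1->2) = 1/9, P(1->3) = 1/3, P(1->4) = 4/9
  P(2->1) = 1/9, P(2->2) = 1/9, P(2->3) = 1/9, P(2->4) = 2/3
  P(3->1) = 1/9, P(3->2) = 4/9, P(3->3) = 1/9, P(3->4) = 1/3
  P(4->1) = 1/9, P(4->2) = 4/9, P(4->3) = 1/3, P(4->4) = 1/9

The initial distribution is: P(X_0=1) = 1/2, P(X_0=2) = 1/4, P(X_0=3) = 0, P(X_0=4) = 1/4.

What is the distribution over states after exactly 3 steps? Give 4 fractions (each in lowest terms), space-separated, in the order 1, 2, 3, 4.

Propagating the distribution step by step (d_{t+1} = d_t * P):
d_0 = (1=1/2, 2=1/4, 3=0, 4=1/4)
  d_1[1] = 1/2*1/9 + 1/4*1/9 + 0*1/9 + 1/4*1/9 = 1/9
  d_1[2] = 1/2*1/9 + 1/4*1/9 + 0*4/9 + 1/4*4/9 = 7/36
  d_1[3] = 1/2*1/3 + 1/4*1/9 + 0*1/9 + 1/4*1/3 = 5/18
  d_1[4] = 1/2*4/9 + 1/4*2/3 + 0*1/3 + 1/4*1/9 = 5/12
d_1 = (1=1/9, 2=7/36, 3=5/18, 4=5/12)
  d_2[1] = 1/9*1/9 + 7/36*1/9 + 5/18*1/9 + 5/12*1/9 = 1/9
  d_2[2] = 1/9*1/9 + 7/36*1/9 + 5/18*4/9 + 5/12*4/9 = 37/108
  d_2[3] = 1/9*1/3 + 7/36*1/9 + 5/18*1/9 + 5/12*1/3 = 37/162
  d_2[4] = 1/9*4/9 + 7/36*2/3 + 5/18*1/3 + 5/12*1/9 = 103/324
d_2 = (1=1/9, 2=37/108, 3=37/162, 4=103/324)
  d_3[1] = 1/9*1/9 + 37/108*1/9 + 37/162*1/9 + 103/324*1/9 = 1/9
  d_3[2] = 1/9*1/9 + 37/108*1/9 + 37/162*4/9 + 103/324*4/9 = 95/324
  d_3[3] = 1/9*1/3 + 37/108*1/9 + 37/162*1/9 + 103/324*1/3 = 301/1458
  d_3[4] = 1/9*4/9 + 37/108*2/3 + 37/162*1/3 + 103/324*1/9 = 1135/2916
d_3 = (1=1/9, 2=95/324, 3=301/1458, 4=1135/2916)

Answer: 1/9 95/324 301/1458 1135/2916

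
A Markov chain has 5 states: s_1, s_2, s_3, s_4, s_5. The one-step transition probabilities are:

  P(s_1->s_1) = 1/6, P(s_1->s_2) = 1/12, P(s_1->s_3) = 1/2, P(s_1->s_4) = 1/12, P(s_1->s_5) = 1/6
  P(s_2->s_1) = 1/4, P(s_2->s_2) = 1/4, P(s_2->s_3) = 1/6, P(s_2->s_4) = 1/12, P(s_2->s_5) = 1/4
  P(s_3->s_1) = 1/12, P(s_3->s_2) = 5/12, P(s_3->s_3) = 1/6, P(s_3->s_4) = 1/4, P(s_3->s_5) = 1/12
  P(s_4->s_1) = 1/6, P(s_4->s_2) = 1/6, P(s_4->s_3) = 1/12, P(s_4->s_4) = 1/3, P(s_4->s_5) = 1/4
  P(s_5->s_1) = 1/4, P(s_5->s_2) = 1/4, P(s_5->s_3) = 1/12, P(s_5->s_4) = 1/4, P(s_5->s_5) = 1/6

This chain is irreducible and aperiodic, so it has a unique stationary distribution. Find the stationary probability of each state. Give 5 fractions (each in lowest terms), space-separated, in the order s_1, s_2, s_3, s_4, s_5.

The stationary distribution satisfies pi = pi * P, i.e.:
  pi_s_1 = 1/6*pi_s_1 + 1/4*pi_s_2 + 1/12*pi_s_3 + 1/6*pi_s_4 + 1/4*pi_s_5
  pi_s_2 = 1/12*pi_s_1 + 1/4*pi_s_2 + 5/12*pi_s_3 + 1/6*pi_s_4 + 1/4*pi_s_5
  pi_s_3 = 1/2*pi_s_1 + 1/6*pi_s_2 + 1/6*pi_s_3 + 1/12*pi_s_4 + 1/12*pi_s_5
  pi_s_4 = 1/12*pi_s_1 + 1/12*pi_s_2 + 1/4*pi_s_3 + 1/3*pi_s_4 + 1/4*pi_s_5
  pi_s_5 = 1/6*pi_s_1 + 1/4*pi_s_2 + 1/12*pi_s_3 + 1/4*pi_s_4 + 1/6*pi_s_5
with normalization: pi_s_1 + pi_s_2 + pi_s_3 + pi_s_4 + pi_s_5 = 1.

Using the first 4 balance equations plus normalization, the linear system A*pi = b is:
  [-5/6, 1/4, 1/12, 1/6, 1/4] . pi = 0
  [1/12, -3/4, 5/12, 1/6, 1/4] . pi = 0
  [1/2, 1/6, -5/6, 1/12, 1/12] . pi = 0
  [1/12, 1/12, 1/4, -2/3, 1/4] . pi = 0
  [1, 1, 1, 1, 1] . pi = 1

Solving yields:
  pi_s_1 = 28/151
  pi_s_2 = 569/2416
  pi_s_3 = 475/2416
  pi_s_4 = 237/1208
  pi_s_5 = 225/1208

Verification (pi * P):
  28/151*1/6 + 569/2416*1/4 + 475/2416*1/12 + 237/1208*1/6 + 225/1208*1/4 = 28/151 = pi_s_1  (ok)
  28/151*1/12 + 569/2416*1/4 + 475/2416*5/12 + 237/1208*1/6 + 225/1208*1/4 = 569/2416 = pi_s_2  (ok)
  28/151*1/2 + 569/2416*1/6 + 475/2416*1/6 + 237/1208*1/12 + 225/1208*1/12 = 475/2416 = pi_s_3  (ok)
  28/151*1/12 + 569/2416*1/12 + 475/2416*1/4 + 237/1208*1/3 + 225/1208*1/4 = 237/1208 = pi_s_4  (ok)
  28/151*1/6 + 569/2416*1/4 + 475/2416*1/12 + 237/1208*1/4 + 225/1208*1/6 = 225/1208 = pi_s_5  (ok)

Answer: 28/151 569/2416 475/2416 237/1208 225/1208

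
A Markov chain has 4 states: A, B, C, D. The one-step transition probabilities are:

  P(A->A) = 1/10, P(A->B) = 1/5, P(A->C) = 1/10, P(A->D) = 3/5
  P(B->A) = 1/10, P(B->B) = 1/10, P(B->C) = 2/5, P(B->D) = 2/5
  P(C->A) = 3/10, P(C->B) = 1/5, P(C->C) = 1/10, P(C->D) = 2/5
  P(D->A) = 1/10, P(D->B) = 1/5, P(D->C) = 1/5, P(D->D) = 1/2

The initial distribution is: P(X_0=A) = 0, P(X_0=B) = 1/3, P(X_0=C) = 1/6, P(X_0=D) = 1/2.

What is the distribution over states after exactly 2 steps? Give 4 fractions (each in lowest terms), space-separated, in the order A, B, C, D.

Propagating the distribution step by step (d_{t+1} = d_t * P):
d_0 = (A=0, B=1/3, C=1/6, D=1/2)
  d_1[A] = 0*1/10 + 1/3*1/10 + 1/6*3/10 + 1/2*1/10 = 2/15
  d_1[B] = 0*1/5 + 1/3*1/10 + 1/6*1/5 + 1/2*1/5 = 1/6
  d_1[C] = 0*1/10 + 1/3*2/5 + 1/6*1/10 + 1/2*1/5 = 1/4
  d_1[D] = 0*3/5 + 1/3*2/5 + 1/6*2/5 + 1/2*1/2 = 9/20
d_1 = (A=2/15, B=1/6, C=1/4, D=9/20)
  d_2[A] = 2/15*1/10 + 1/6*1/10 + 1/4*3/10 + 9/20*1/10 = 3/20
  d_2[B] = 2/15*1/5 + 1/6*1/10 + 1/4*1/5 + 9/20*1/5 = 11/60
  d_2[C] = 2/15*1/10 + 1/6*2/5 + 1/4*1/10 + 9/20*1/5 = 39/200
  d_2[D] = 2/15*3/5 + 1/6*2/5 + 1/4*2/5 + 9/20*1/2 = 283/600
d_2 = (A=3/20, B=11/60, C=39/200, D=283/600)

Answer: 3/20 11/60 39/200 283/600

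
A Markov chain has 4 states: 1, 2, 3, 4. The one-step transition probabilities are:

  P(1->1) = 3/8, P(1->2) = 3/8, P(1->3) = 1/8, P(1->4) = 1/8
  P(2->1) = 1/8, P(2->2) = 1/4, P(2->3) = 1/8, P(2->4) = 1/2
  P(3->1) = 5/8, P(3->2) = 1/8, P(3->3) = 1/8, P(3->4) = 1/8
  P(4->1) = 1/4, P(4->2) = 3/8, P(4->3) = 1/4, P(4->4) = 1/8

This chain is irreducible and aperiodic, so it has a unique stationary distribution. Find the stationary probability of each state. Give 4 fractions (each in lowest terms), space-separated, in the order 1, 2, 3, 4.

The stationary distribution satisfies pi = pi * P, i.e.:
  pi_1 = 3/8*pi_1 + 1/8*pi_2 + 5/8*pi_3 + 1/4*pi_4
  pi_2 = 3/8*pi_1 + 1/4*pi_2 + 1/8*pi_3 + 3/8*pi_4
  pi_3 = 1/8*pi_1 + 1/8*pi_2 + 1/8*pi_3 + 1/4*pi_4
  pi_4 = 1/8*pi_1 + 1/2*pi_2 + 1/8*pi_3 + 1/8*pi_4
with normalization: pi_1 + pi_2 + pi_3 + pi_4 = 1.

Using the first 3 balance equations plus normalization, the linear system A*pi = b is:
  [-5/8, 1/8, 5/8, 1/4] . pi = 0
  [3/8, -3/4, 1/8, 3/8] . pi = 0
  [1/8, 1/8, -7/8, 1/4] . pi = 0
  [1, 1, 1, 1] . pi = 1

Solving yields:
  pi_1 = 30/97
  pi_2 = 29/97
  pi_3 = 15/97
  pi_4 = 23/97

Verification (pi * P):
  30/97*3/8 + 29/97*1/8 + 15/97*5/8 + 23/97*1/4 = 30/97 = pi_1  (ok)
  30/97*3/8 + 29/97*1/4 + 15/97*1/8 + 23/97*3/8 = 29/97 = pi_2  (ok)
  30/97*1/8 + 29/97*1/8 + 15/97*1/8 + 23/97*1/4 = 15/97 = pi_3  (ok)
  30/97*1/8 + 29/97*1/2 + 15/97*1/8 + 23/97*1/8 = 23/97 = pi_4  (ok)

Answer: 30/97 29/97 15/97 23/97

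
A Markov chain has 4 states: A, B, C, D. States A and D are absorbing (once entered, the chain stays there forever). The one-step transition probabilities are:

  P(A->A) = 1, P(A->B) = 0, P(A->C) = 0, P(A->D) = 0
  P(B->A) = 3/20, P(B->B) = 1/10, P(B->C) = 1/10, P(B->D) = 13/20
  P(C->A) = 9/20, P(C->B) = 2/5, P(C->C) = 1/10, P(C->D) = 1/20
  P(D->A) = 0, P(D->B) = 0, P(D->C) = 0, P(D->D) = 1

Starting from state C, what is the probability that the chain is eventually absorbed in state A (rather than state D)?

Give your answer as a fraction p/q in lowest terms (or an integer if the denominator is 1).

Let a_i = P(absorbed in A | start in state i).
Boundary conditions: a_A = 1, a_D = 0.
For each transient state i, a_i = sum_j P(i->j) * a_j:
  a_B = 3/20*a_A + 1/10*a_B + 1/10*a_C + 13/20*a_D
  a_C = 9/20*a_A + 2/5*a_B + 1/10*a_C + 1/20*a_D

Substituting a_A = 1 and a_D = 0, rearrange to (I - Q) a = r where r[i] = P(i -> A):
  [9/10, -1/10] . (a_B, a_C) = 3/20
  [-2/5, 9/10] . (a_B, a_C) = 9/20

Solving yields:
  a_B = 18/77
  a_C = 93/154

Starting state is C, so the absorption probability is a_C = 93/154.

Answer: 93/154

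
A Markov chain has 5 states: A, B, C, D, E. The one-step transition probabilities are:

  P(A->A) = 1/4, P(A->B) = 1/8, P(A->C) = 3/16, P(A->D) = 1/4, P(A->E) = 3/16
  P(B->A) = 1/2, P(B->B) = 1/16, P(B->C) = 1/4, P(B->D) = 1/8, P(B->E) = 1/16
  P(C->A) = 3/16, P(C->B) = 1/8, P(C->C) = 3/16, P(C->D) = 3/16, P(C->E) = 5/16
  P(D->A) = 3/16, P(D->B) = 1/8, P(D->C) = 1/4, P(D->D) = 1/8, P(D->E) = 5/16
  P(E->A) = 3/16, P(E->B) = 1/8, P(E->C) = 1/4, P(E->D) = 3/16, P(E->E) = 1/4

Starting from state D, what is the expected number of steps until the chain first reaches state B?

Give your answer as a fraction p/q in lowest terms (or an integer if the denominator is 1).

Answer: 8

Derivation:
Let h_i = expected steps to first reach B from state i.
Boundary: h_B = 0.
First-step equations for the other states:
  h_A = 1 + 1/4*h_A + 1/8*h_B + 3/16*h_C + 1/4*h_D + 3/16*h_E
  h_C = 1 + 3/16*h_A + 1/8*h_B + 3/16*h_C + 3/16*h_D + 5/16*h_E
  h_D = 1 + 3/16*h_A + 1/8*h_B + 1/4*h_C + 1/8*h_D + 5/16*h_E
  h_E = 1 + 3/16*h_A + 1/8*h_B + 1/4*h_C + 3/16*h_D + 1/4*h_E

Substituting h_B = 0 and rearranging gives the linear system (I - Q) h = 1:
  [3/4, -3/16, -1/4, -3/16] . (h_A, h_C, h_D, h_E) = 1
  [-3/16, 13/16, -3/16, -5/16] . (h_A, h_C, h_D, h_E) = 1
  [-3/16, -1/4, 7/8, -5/16] . (h_A, h_C, h_D, h_E) = 1
  [-3/16, -1/4, -3/16, 3/4] . (h_A, h_C, h_D, h_E) = 1

Solving yields:
  h_A = 8
  h_C = 8
  h_D = 8
  h_E = 8

Starting state is D, so the expected hitting time is h_D = 8.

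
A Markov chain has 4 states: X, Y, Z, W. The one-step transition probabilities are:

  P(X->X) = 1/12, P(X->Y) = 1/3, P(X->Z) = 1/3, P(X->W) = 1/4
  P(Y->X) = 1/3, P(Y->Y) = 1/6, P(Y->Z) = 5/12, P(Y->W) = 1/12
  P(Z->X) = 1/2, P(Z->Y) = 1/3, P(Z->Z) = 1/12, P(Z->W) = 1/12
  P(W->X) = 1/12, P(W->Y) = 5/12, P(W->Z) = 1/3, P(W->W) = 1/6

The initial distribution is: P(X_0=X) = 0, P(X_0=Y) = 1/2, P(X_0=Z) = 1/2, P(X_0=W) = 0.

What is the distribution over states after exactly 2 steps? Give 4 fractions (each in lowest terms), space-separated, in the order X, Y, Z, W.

Propagating the distribution step by step (d_{t+1} = d_t * P):
d_0 = (X=0, Y=1/2, Z=1/2, W=0)
  d_1[X] = 0*1/12 + 1/2*1/3 + 1/2*1/2 + 0*1/12 = 5/12
  d_1[Y] = 0*1/3 + 1/2*1/6 + 1/2*1/3 + 0*5/12 = 1/4
  d_1[Z] = 0*1/3 + 1/2*5/12 + 1/2*1/12 + 0*1/3 = 1/4
  d_1[W] = 0*1/4 + 1/2*1/12 + 1/2*1/12 + 0*1/6 = 1/12
d_1 = (X=5/12, Y=1/4, Z=1/4, W=1/12)
  d_2[X] = 5/12*1/12 + 1/4*1/3 + 1/4*1/2 + 1/12*1/12 = 1/4
  d_2[Y] = 5/12*1/3 + 1/4*1/6 + 1/4*1/3 + 1/12*5/12 = 43/144
  d_2[Z] = 5/12*1/3 + 1/4*5/12 + 1/4*1/12 + 1/12*1/3 = 7/24
  d_2[W] = 5/12*1/4 + 1/4*1/12 + 1/4*1/12 + 1/12*1/6 = 23/144
d_2 = (X=1/4, Y=43/144, Z=7/24, W=23/144)

Answer: 1/4 43/144 7/24 23/144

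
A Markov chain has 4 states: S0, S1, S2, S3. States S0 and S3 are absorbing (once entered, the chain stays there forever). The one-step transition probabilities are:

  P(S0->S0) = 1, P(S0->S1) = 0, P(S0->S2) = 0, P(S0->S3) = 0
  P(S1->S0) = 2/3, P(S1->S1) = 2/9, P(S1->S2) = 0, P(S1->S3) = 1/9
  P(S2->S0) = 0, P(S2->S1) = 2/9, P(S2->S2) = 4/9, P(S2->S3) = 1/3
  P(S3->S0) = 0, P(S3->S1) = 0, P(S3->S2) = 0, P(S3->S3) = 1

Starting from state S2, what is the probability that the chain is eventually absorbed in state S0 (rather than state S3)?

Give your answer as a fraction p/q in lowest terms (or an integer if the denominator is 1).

Let a_i = P(absorbed in S0 | start in state i).
Boundary conditions: a_S0 = 1, a_S3 = 0.
For each transient state i, a_i = sum_j P(i->j) * a_j:
  a_S1 = 2/3*a_S0 + 2/9*a_S1 + 0*a_S2 + 1/9*a_S3
  a_S2 = 0*a_S0 + 2/9*a_S1 + 4/9*a_S2 + 1/3*a_S3

Substituting a_S0 = 1 and a_S3 = 0, rearrange to (I - Q) a = r where r[i] = P(i -> S0):
  [7/9, 0] . (a_S1, a_S2) = 2/3
  [-2/9, 5/9] . (a_S1, a_S2) = 0

Solving yields:
  a_S1 = 6/7
  a_S2 = 12/35

Starting state is S2, so the absorption probability is a_S2 = 12/35.

Answer: 12/35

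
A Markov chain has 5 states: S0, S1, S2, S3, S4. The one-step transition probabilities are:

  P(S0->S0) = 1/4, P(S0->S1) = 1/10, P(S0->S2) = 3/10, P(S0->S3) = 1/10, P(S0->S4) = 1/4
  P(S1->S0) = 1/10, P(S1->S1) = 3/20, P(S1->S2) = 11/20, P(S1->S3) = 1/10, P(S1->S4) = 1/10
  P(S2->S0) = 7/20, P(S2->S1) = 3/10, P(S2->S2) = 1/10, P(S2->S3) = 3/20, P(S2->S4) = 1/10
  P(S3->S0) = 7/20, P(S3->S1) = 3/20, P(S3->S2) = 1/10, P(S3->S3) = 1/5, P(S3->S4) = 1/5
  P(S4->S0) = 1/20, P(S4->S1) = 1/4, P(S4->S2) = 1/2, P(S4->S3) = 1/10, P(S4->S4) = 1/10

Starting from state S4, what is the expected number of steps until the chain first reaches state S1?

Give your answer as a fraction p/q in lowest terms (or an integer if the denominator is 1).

Let h_i = expected steps to first reach S1 from state i.
Boundary: h_S1 = 0.
First-step equations for the other states:
  h_S0 = 1 + 1/4*h_S0 + 1/10*h_S1 + 3/10*h_S2 + 1/10*h_S3 + 1/4*h_S4
  h_S2 = 1 + 7/20*h_S0 + 3/10*h_S1 + 1/10*h_S2 + 3/20*h_S3 + 1/10*h_S4
  h_S3 = 1 + 7/20*h_S0 + 3/20*h_S1 + 1/10*h_S2 + 1/5*h_S3 + 1/5*h_S4
  h_S4 = 1 + 1/20*h_S0 + 1/4*h_S1 + 1/2*h_S2 + 1/10*h_S3 + 1/10*h_S4

Substituting h_S1 = 0 and rearranging gives the linear system (I - Q) h = 1:
  [3/4, -3/10, -1/10, -1/4] . (h_S0, h_S2, h_S3, h_S4) = 1
  [-7/20, 9/10, -3/20, -1/10] . (h_S0, h_S2, h_S3, h_S4) = 1
  [-7/20, -1/10, 4/5, -1/5] . (h_S0, h_S2, h_S3, h_S4) = 1
  [-1/20, -1/2, -1/10, 9/10] . (h_S0, h_S2, h_S3, h_S4) = 1

Solving yields:
  h_S0 = 51240/9467
  h_S2 = 43670/9467
  h_S3 = 50520/9467
  h_S4 = 43240/9467

Starting state is S4, so the expected hitting time is h_S4 = 43240/9467.

Answer: 43240/9467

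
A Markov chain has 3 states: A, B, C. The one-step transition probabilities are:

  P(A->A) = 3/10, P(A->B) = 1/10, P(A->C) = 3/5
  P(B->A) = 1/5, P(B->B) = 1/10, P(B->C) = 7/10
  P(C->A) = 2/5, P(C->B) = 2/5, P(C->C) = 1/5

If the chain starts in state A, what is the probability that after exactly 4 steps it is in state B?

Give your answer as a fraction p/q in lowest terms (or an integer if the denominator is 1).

Answer: 61/250

Derivation:
Computing P^4 by repeated multiplication:
P^1 =
  A: [3/10, 1/10, 3/5]
  B: [1/5, 1/10, 7/10]
  C: [2/5, 2/5, 1/5]
P^2 =
  A: [7/20, 7/25, 37/100]
  B: [9/25, 31/100, 33/100]
  C: [7/25, 4/25, 14/25]
P^3 =
  A: [309/1000, 211/1000, 12/25]
  B: [151/500, 199/1000, 499/1000]
  C: [17/50, 67/250, 49/125]
P^4 =
  A: [3269/10000, 61/250, 4291/10000]
  B: [33/100, 2497/10000, 4203/10000]
  C: [781/2500, 136/625, 47/100]

(P^4)[A -> B] = 61/250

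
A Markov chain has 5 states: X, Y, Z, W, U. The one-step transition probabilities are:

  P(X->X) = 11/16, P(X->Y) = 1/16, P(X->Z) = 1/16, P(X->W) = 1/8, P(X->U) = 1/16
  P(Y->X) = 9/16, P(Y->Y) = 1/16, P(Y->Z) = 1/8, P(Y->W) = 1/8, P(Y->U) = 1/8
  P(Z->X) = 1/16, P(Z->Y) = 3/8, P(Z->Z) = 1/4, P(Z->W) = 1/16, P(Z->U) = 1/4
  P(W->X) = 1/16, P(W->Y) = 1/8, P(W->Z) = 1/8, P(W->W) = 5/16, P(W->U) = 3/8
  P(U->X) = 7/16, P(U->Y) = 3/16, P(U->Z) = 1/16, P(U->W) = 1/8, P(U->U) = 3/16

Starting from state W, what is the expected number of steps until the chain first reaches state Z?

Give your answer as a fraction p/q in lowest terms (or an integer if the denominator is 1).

Answer: 1920/163

Derivation:
Let h_i = expected steps to first reach Z from state i.
Boundary: h_Z = 0.
First-step equations for the other states:
  h_X = 1 + 11/16*h_X + 1/16*h_Y + 1/16*h_Z + 1/8*h_W + 1/16*h_U
  h_Y = 1 + 9/16*h_X + 1/16*h_Y + 1/8*h_Z + 1/8*h_W + 1/8*h_U
  h_W = 1 + 1/16*h_X + 1/8*h_Y + 1/8*h_Z + 5/16*h_W + 3/8*h_U
  h_U = 1 + 7/16*h_X + 3/16*h_Y + 1/16*h_Z + 1/8*h_W + 3/16*h_U

Substituting h_Z = 0 and rearranging gives the linear system (I - Q) h = 1:
  [5/16, -1/16, -1/8, -1/16] . (h_X, h_Y, h_W, h_U) = 1
  [-9/16, 15/16, -1/8, -1/8] . (h_X, h_Y, h_W, h_U) = 1
  [-1/16, -1/8, 11/16, -3/8] . (h_X, h_Y, h_W, h_U) = 1
  [-7/16, -3/16, -1/8, 13/16] . (h_X, h_Y, h_W, h_U) = 1

Solving yields:
  h_X = 23088/1793
  h_Y = 21632/1793
  h_W = 1920/163
  h_U = 2080/163

Starting state is W, so the expected hitting time is h_W = 1920/163.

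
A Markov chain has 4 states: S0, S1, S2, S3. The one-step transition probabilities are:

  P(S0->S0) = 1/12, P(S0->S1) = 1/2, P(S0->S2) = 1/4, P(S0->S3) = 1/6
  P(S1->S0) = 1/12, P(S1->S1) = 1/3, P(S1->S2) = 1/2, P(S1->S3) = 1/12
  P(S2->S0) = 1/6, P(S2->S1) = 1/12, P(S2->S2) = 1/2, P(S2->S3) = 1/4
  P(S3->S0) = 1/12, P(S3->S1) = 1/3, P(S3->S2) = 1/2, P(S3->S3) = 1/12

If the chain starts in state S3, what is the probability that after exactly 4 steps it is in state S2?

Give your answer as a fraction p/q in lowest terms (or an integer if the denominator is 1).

Answer: 1081/2304

Derivation:
Computing P^4 by repeated multiplication:
P^1 =
  S0: [1/12, 1/2, 1/4, 1/6]
  S1: [1/12, 1/3, 1/2, 1/12]
  S2: [1/6, 1/12, 1/2, 1/4]
  S3: [1/12, 1/3, 1/2, 1/12]
P^2 =
  S0: [5/48, 41/144, 23/48, 19/144]
  S1: [1/8, 2/9, 23/48, 25/144]
  S2: [1/8, 17/72, 11/24, 13/72]
  S3: [1/8, 2/9, 23/48, 25/144]
P^3 =
  S0: [71/576, 133/576, 91/192, 11/64]
  S1: [71/576, 15/64, 15/32, 25/144]
  S2: [35/288, 23/96, 15/32, 49/288]
  S3: [71/576, 15/64, 15/32, 25/144]
P^4 =
  S0: [283/2304, 1627/6912, 1081/2304, 1193/6912]
  S1: [47/384, 409/1728, 1081/2304, 1187/6912]
  S2: [47/384, 817/3456, 541/1152, 593/3456]
  S3: [47/384, 409/1728, 1081/2304, 1187/6912]

(P^4)[S3 -> S2] = 1081/2304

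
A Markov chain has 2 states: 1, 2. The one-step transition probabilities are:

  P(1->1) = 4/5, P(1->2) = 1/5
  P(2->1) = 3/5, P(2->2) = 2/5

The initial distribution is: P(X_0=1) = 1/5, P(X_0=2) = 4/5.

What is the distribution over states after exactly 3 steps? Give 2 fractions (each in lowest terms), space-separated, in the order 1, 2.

Answer: 466/625 159/625

Derivation:
Propagating the distribution step by step (d_{t+1} = d_t * P):
d_0 = (1=1/5, 2=4/5)
  d_1[1] = 1/5*4/5 + 4/5*3/5 = 16/25
  d_1[2] = 1/5*1/5 + 4/5*2/5 = 9/25
d_1 = (1=16/25, 2=9/25)
  d_2[1] = 16/25*4/5 + 9/25*3/5 = 91/125
  d_2[2] = 16/25*1/5 + 9/25*2/5 = 34/125
d_2 = (1=91/125, 2=34/125)
  d_3[1] = 91/125*4/5 + 34/125*3/5 = 466/625
  d_3[2] = 91/125*1/5 + 34/125*2/5 = 159/625
d_3 = (1=466/625, 2=159/625)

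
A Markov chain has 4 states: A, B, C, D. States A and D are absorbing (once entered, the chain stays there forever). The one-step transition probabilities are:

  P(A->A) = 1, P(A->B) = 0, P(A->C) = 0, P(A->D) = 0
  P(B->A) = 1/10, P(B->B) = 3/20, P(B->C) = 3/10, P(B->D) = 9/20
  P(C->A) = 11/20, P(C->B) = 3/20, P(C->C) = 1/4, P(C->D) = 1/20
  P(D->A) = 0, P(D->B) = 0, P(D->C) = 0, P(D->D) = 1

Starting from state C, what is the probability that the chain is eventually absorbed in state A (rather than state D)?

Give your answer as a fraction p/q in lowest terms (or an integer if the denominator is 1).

Let a_i = P(absorbed in A | start in state i).
Boundary conditions: a_A = 1, a_D = 0.
For each transient state i, a_i = sum_j P(i->j) * a_j:
  a_B = 1/10*a_A + 3/20*a_B + 3/10*a_C + 9/20*a_D
  a_C = 11/20*a_A + 3/20*a_B + 1/4*a_C + 1/20*a_D

Substituting a_A = 1 and a_D = 0, rearrange to (I - Q) a = r where r[i] = P(i -> A):
  [17/20, -3/10] . (a_B, a_C) = 1/10
  [-3/20, 3/4] . (a_B, a_C) = 11/20

Solving yields:
  a_B = 32/79
  a_C = 193/237

Starting state is C, so the absorption probability is a_C = 193/237.

Answer: 193/237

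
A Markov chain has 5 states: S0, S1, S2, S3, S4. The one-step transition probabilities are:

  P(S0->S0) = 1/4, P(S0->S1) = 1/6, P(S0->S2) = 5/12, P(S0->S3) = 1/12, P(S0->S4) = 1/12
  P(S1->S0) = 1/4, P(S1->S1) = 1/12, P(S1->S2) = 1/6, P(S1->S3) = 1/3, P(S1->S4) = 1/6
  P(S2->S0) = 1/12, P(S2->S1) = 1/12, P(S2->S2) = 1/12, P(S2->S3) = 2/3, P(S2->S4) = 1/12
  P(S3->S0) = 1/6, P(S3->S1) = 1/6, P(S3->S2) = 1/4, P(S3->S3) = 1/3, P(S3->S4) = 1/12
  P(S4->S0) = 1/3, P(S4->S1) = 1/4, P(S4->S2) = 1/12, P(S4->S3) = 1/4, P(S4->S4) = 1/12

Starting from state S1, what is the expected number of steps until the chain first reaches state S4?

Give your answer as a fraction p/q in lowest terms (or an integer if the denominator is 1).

Let h_i = expected steps to first reach S4 from state i.
Boundary: h_S4 = 0.
First-step equations for the other states:
  h_S0 = 1 + 1/4*h_S0 + 1/6*h_S1 + 5/12*h_S2 + 1/12*h_S3 + 1/12*h_S4
  h_S1 = 1 + 1/4*h_S0 + 1/12*h_S1 + 1/6*h_S2 + 1/3*h_S3 + 1/6*h_S4
  h_S2 = 1 + 1/12*h_S0 + 1/12*h_S1 + 1/12*h_S2 + 2/3*h_S3 + 1/12*h_S4
  h_S3 = 1 + 1/6*h_S0 + 1/6*h_S1 + 1/4*h_S2 + 1/3*h_S3 + 1/12*h_S4

Substituting h_S4 = 0 and rearranging gives the linear system (I - Q) h = 1:
  [3/4, -1/6, -5/12, -1/12] . (h_S0, h_S1, h_S2, h_S3) = 1
  [-1/4, 11/12, -1/6, -1/3] . (h_S0, h_S1, h_S2, h_S3) = 1
  [-1/12, -1/12, 11/12, -2/3] . (h_S0, h_S1, h_S2, h_S3) = 1
  [-1/6, -1/6, -1/4, 2/3] . (h_S0, h_S1, h_S2, h_S3) = 1

Solving yields:
  h_S0 = 12126/1147
  h_S1 = 11178/1147
  h_S2 = 12180/1147
  h_S3 = 12114/1147

Starting state is S1, so the expected hitting time is h_S1 = 11178/1147.

Answer: 11178/1147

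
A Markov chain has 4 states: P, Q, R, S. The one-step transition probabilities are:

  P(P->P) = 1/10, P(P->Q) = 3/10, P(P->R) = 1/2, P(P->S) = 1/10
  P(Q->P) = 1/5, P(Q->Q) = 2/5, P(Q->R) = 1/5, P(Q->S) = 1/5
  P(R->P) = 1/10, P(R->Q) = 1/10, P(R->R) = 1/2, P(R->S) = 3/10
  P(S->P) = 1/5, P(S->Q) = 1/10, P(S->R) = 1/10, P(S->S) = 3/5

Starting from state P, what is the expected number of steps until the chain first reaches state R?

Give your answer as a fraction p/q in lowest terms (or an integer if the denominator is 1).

Let h_i = expected steps to first reach R from state i.
Boundary: h_R = 0.
First-step equations for the other states:
  h_P = 1 + 1/10*h_P + 3/10*h_Q + 1/2*h_R + 1/10*h_S
  h_Q = 1 + 1/5*h_P + 2/5*h_Q + 1/5*h_R + 1/5*h_S
  h_S = 1 + 1/5*h_P + 1/10*h_Q + 1/10*h_R + 3/5*h_S

Substituting h_R = 0 and rearranging gives the linear system (I - Q) h = 1:
  [9/10, -3/10, -1/10] . (h_P, h_Q, h_S) = 1
  [-1/5, 3/5, -1/5] . (h_P, h_Q, h_S) = 1
  [-1/5, -1/10, 2/5] . (h_P, h_Q, h_S) = 1

Solving yields:
  h_P = 235/74
  h_Q = 165/37
  h_S = 385/74

Starting state is P, so the expected hitting time is h_P = 235/74.

Answer: 235/74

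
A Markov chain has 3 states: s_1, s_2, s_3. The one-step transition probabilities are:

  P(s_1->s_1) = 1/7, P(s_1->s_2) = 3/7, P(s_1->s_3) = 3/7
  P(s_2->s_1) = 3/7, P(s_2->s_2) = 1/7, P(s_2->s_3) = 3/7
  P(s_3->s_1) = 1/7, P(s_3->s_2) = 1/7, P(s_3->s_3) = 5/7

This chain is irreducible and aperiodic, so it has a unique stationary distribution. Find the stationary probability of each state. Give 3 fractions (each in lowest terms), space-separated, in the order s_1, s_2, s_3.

The stationary distribution satisfies pi = pi * P, i.e.:
  pi_s_1 = 1/7*pi_s_1 + 3/7*pi_s_2 + 1/7*pi_s_3
  pi_s_2 = 3/7*pi_s_1 + 1/7*pi_s_2 + 1/7*pi_s_3
  pi_s_3 = 3/7*pi_s_1 + 3/7*pi_s_2 + 5/7*pi_s_3
with normalization: pi_s_1 + pi_s_2 + pi_s_3 = 1.

Using the first 2 balance equations plus normalization, the linear system A*pi = b is:
  [-6/7, 3/7, 1/7] . pi = 0
  [3/7, -6/7, 1/7] . pi = 0
  [1, 1, 1] . pi = 1

Solving yields:
  pi_s_1 = 1/5
  pi_s_2 = 1/5
  pi_s_3 = 3/5

Verification (pi * P):
  1/5*1/7 + 1/5*3/7 + 3/5*1/7 = 1/5 = pi_s_1  (ok)
  1/5*3/7 + 1/5*1/7 + 3/5*1/7 = 1/5 = pi_s_2  (ok)
  1/5*3/7 + 1/5*3/7 + 3/5*5/7 = 3/5 = pi_s_3  (ok)

Answer: 1/5 1/5 3/5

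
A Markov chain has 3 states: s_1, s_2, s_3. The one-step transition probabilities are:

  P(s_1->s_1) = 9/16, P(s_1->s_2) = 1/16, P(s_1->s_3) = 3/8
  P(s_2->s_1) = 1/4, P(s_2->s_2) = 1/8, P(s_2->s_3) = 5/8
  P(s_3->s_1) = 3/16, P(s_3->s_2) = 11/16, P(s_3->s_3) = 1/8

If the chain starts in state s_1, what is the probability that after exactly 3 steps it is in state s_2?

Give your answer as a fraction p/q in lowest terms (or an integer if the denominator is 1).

Answer: 1093/4096

Derivation:
Computing P^3 by repeated multiplication:
P^1 =
  s_1: [9/16, 1/16, 3/8]
  s_2: [1/4, 1/8, 5/8]
  s_3: [3/16, 11/16, 1/8]
P^2 =
  s_1: [103/256, 77/256, 19/64]
  s_2: [37/128, 59/128, 1/4]
  s_3: [77/256, 47/256, 33/64]
P^3 =
  s_1: [1463/4096, 1093/4096, 385/1024]
  s_2: [665/2048, 507/2048, 219/512]
  s_3: [1277/4096, 1623/4096, 299/1024]

(P^3)[s_1 -> s_2] = 1093/4096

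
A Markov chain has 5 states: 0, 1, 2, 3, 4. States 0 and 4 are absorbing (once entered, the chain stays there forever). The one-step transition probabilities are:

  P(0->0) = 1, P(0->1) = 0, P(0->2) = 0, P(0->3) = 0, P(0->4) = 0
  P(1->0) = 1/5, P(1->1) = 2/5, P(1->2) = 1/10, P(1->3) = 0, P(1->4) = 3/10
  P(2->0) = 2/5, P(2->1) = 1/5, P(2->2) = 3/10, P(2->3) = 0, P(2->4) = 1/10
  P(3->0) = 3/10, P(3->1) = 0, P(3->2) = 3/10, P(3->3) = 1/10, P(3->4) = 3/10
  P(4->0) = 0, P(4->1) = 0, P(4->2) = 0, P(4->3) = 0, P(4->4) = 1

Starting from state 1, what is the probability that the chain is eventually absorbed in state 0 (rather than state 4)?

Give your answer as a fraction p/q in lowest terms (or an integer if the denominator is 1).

Answer: 9/20

Derivation:
Let a_i = P(absorbed in 0 | start in state i).
Boundary conditions: a_0 = 1, a_4 = 0.
For each transient state i, a_i = sum_j P(i->j) * a_j:
  a_1 = 1/5*a_0 + 2/5*a_1 + 1/10*a_2 + 0*a_3 + 3/10*a_4
  a_2 = 2/5*a_0 + 1/5*a_1 + 3/10*a_2 + 0*a_3 + 1/10*a_4
  a_3 = 3/10*a_0 + 0*a_1 + 3/10*a_2 + 1/10*a_3 + 3/10*a_4

Substituting a_0 = 1 and a_4 = 0, rearrange to (I - Q) a = r where r[i] = P(i -> 0):
  [3/5, -1/10, 0] . (a_1, a_2, a_3) = 1/5
  [-1/5, 7/10, 0] . (a_1, a_2, a_3) = 2/5
  [0, -3/10, 9/10] . (a_1, a_2, a_3) = 3/10

Solving yields:
  a_1 = 9/20
  a_2 = 7/10
  a_3 = 17/30

Starting state is 1, so the absorption probability is a_1 = 9/20.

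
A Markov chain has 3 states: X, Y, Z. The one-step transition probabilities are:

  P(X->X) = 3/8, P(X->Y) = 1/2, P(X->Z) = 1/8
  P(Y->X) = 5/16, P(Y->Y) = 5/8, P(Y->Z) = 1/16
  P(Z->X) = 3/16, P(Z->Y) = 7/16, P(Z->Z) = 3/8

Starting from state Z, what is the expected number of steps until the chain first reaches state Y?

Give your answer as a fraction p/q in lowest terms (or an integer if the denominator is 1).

Answer: 104/47

Derivation:
Let h_i = expected steps to first reach Y from state i.
Boundary: h_Y = 0.
First-step equations for the other states:
  h_X = 1 + 3/8*h_X + 1/2*h_Y + 1/8*h_Z
  h_Z = 1 + 3/16*h_X + 7/16*h_Y + 3/8*h_Z

Substituting h_Y = 0 and rearranging gives the linear system (I - Q) h = 1:
  [5/8, -1/8] . (h_X, h_Z) = 1
  [-3/16, 5/8] . (h_X, h_Z) = 1

Solving yields:
  h_X = 96/47
  h_Z = 104/47

Starting state is Z, so the expected hitting time is h_Z = 104/47.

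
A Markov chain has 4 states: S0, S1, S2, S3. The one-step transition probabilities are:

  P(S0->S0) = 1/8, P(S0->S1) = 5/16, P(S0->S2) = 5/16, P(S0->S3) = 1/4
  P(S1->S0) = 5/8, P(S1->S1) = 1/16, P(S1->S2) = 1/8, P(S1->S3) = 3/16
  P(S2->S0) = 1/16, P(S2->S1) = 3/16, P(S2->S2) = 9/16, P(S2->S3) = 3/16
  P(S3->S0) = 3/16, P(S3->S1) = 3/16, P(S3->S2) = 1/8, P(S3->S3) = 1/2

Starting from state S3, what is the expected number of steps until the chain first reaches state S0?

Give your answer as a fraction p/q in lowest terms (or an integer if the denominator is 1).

Let h_i = expected steps to first reach S0 from state i.
Boundary: h_S0 = 0.
First-step equations for the other states:
  h_S1 = 1 + 5/8*h_S0 + 1/16*h_S1 + 1/8*h_S2 + 3/16*h_S3
  h_S2 = 1 + 1/16*h_S0 + 3/16*h_S1 + 9/16*h_S2 + 3/16*h_S3
  h_S3 = 1 + 3/16*h_S0 + 3/16*h_S1 + 1/8*h_S2 + 1/2*h_S3

Substituting h_S0 = 0 and rearranging gives the linear system (I - Q) h = 1:
  [15/16, -1/8, -3/16] . (h_S1, h_S2, h_S3) = 1
  [-3/16, 7/16, -3/16] . (h_S1, h_S2, h_S3) = 1
  [-3/16, -1/8, 1/2] . (h_S1, h_S2, h_S3) = 1

Solving yields:
  h_S1 = 176/67
  h_S2 = 352/67
  h_S3 = 288/67

Starting state is S3, so the expected hitting time is h_S3 = 288/67.

Answer: 288/67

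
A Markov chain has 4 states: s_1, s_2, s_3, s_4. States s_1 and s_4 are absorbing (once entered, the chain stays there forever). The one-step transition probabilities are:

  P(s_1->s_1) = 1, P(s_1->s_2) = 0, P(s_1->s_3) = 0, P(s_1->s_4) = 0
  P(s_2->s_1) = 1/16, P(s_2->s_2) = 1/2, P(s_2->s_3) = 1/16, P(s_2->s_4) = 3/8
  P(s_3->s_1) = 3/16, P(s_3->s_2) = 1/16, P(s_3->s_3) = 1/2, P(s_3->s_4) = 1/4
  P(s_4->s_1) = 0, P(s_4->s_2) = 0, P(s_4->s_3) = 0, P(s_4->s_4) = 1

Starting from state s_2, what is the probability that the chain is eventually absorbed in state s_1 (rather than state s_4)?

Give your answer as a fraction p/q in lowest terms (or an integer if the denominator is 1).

Answer: 11/63

Derivation:
Let a_i = P(absorbed in s_1 | start in state i).
Boundary conditions: a_s_1 = 1, a_s_4 = 0.
For each transient state i, a_i = sum_j P(i->j) * a_j:
  a_s_2 = 1/16*a_s_1 + 1/2*a_s_2 + 1/16*a_s_3 + 3/8*a_s_4
  a_s_3 = 3/16*a_s_1 + 1/16*a_s_2 + 1/2*a_s_3 + 1/4*a_s_4

Substituting a_s_1 = 1 and a_s_4 = 0, rearrange to (I - Q) a = r where r[i] = P(i -> s_1):
  [1/2, -1/16] . (a_s_2, a_s_3) = 1/16
  [-1/16, 1/2] . (a_s_2, a_s_3) = 3/16

Solving yields:
  a_s_2 = 11/63
  a_s_3 = 25/63

Starting state is s_2, so the absorption probability is a_s_2 = 11/63.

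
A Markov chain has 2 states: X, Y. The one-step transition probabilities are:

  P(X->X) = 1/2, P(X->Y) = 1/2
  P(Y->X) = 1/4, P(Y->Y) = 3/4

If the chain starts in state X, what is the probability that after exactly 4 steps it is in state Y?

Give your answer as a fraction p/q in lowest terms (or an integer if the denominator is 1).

Answer: 85/128

Derivation:
Computing P^4 by repeated multiplication:
P^1 =
  X: [1/2, 1/2]
  Y: [1/4, 3/4]
P^2 =
  X: [3/8, 5/8]
  Y: [5/16, 11/16]
P^3 =
  X: [11/32, 21/32]
  Y: [21/64, 43/64]
P^4 =
  X: [43/128, 85/128]
  Y: [85/256, 171/256]

(P^4)[X -> Y] = 85/128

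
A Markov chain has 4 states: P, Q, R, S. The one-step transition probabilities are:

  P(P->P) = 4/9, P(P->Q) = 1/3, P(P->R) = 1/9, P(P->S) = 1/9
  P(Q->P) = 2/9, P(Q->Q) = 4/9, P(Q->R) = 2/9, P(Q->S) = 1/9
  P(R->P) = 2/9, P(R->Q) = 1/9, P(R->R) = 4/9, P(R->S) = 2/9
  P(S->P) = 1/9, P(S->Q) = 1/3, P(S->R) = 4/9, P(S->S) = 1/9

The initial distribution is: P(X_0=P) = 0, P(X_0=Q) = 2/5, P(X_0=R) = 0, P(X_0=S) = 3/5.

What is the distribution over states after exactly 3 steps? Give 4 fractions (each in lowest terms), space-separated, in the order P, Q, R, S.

Propagating the distribution step by step (d_{t+1} = d_t * P):
d_0 = (P=0, Q=2/5, R=0, S=3/5)
  d_1[P] = 0*4/9 + 2/5*2/9 + 0*2/9 + 3/5*1/9 = 7/45
  d_1[Q] = 0*1/3 + 2/5*4/9 + 0*1/9 + 3/5*1/3 = 17/45
  d_1[R] = 0*1/9 + 2/5*2/9 + 0*4/9 + 3/5*4/9 = 16/45
  d_1[S] = 0*1/9 + 2/5*1/9 + 0*2/9 + 3/5*1/9 = 1/9
d_1 = (P=7/45, Q=17/45, R=16/45, S=1/9)
  d_2[P] = 7/45*4/9 + 17/45*2/9 + 16/45*2/9 + 1/9*1/9 = 11/45
  d_2[Q] = 7/45*1/3 + 17/45*4/9 + 16/45*1/9 + 1/9*1/3 = 8/27
  d_2[R] = 7/45*1/9 + 17/45*2/9 + 16/45*4/9 + 1/9*4/9 = 25/81
  d_2[S] = 7/45*1/9 + 17/45*1/9 + 16/45*2/9 + 1/9*1/9 = 61/405
d_2 = (P=11/45, Q=8/27, R=25/81, S=61/405)
  d_3[P] = 11/45*4/9 + 8/27*2/9 + 25/81*2/9 + 61/405*1/9 = 947/3645
  d_3[Q] = 11/45*1/3 + 8/27*4/9 + 25/81*1/9 + 61/405*1/3 = 217/729
  d_3[R] = 11/45*1/9 + 8/27*2/9 + 25/81*4/9 + 61/405*4/9 = 361/1215
  d_3[S] = 11/45*1/9 + 8/27*1/9 + 25/81*2/9 + 61/405*1/9 = 106/729
d_3 = (P=947/3645, Q=217/729, R=361/1215, S=106/729)

Answer: 947/3645 217/729 361/1215 106/729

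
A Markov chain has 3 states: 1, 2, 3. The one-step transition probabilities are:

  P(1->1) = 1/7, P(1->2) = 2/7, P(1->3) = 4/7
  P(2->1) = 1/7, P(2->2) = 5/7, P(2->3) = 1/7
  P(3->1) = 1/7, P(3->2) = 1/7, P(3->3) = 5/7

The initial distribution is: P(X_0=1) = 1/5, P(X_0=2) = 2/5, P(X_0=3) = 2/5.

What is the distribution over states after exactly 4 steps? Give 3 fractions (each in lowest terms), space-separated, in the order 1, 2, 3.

Answer: 1/7 4616/12005 5674/12005

Derivation:
Propagating the distribution step by step (d_{t+1} = d_t * P):
d_0 = (1=1/5, 2=2/5, 3=2/5)
  d_1[1] = 1/5*1/7 + 2/5*1/7 + 2/5*1/7 = 1/7
  d_1[2] = 1/5*2/7 + 2/5*5/7 + 2/5*1/7 = 2/5
  d_1[3] = 1/5*4/7 + 2/5*1/7 + 2/5*5/7 = 16/35
d_1 = (1=1/7, 2=2/5, 3=16/35)
  d_2[1] = 1/7*1/7 + 2/5*1/7 + 16/35*1/7 = 1/7
  d_2[2] = 1/7*2/7 + 2/5*5/7 + 16/35*1/7 = 96/245
  d_2[3] = 1/7*4/7 + 2/5*1/7 + 16/35*5/7 = 114/245
d_2 = (1=1/7, 2=96/245, 3=114/245)
  d_3[1] = 1/7*1/7 + 96/245*1/7 + 114/245*1/7 = 1/7
  d_3[2] = 1/7*2/7 + 96/245*5/7 + 114/245*1/7 = 664/1715
  d_3[3] = 1/7*4/7 + 96/245*1/7 + 114/245*5/7 = 806/1715
d_3 = (1=1/7, 2=664/1715, 3=806/1715)
  d_4[1] = 1/7*1/7 + 664/1715*1/7 + 806/1715*1/7 = 1/7
  d_4[2] = 1/7*2/7 + 664/1715*5/7 + 806/1715*1/7 = 4616/12005
  d_4[3] = 1/7*4/7 + 664/1715*1/7 + 806/1715*5/7 = 5674/12005
d_4 = (1=1/7, 2=4616/12005, 3=5674/12005)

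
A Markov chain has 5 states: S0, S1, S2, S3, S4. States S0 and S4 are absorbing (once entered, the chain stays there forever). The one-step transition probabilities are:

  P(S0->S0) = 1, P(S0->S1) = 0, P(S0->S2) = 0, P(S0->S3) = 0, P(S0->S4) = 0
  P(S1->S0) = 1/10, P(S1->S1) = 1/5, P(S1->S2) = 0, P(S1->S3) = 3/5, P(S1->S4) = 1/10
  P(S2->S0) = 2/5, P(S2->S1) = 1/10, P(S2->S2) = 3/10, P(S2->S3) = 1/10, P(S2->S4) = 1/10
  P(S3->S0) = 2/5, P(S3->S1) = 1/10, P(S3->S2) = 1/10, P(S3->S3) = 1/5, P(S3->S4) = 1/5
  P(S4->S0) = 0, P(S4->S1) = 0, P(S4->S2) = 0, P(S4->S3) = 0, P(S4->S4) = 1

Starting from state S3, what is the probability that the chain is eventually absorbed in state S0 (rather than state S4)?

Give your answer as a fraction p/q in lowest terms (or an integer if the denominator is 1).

Let a_i = P(absorbed in S0 | start in state i).
Boundary conditions: a_S0 = 1, a_S4 = 0.
For each transient state i, a_i = sum_j P(i->j) * a_j:
  a_S1 = 1/10*a_S0 + 1/5*a_S1 + 0*a_S2 + 3/5*a_S3 + 1/10*a_S4
  a_S2 = 2/5*a_S0 + 1/10*a_S1 + 3/10*a_S2 + 1/10*a_S3 + 1/10*a_S4
  a_S3 = 2/5*a_S0 + 1/10*a_S1 + 1/10*a_S2 + 1/5*a_S3 + 1/5*a_S4

Substituting a_S0 = 1 and a_S4 = 0, rearrange to (I - Q) a = r where r[i] = P(i -> S0):
  [4/5, 0, -3/5] . (a_S1, a_S2, a_S3) = 1/10
  [-1/10, 7/10, -1/10] . (a_S1, a_S2, a_S3) = 2/5
  [-1/10, -1/10, 4/5] . (a_S1, a_S2, a_S3) = 2/5

Solving yields:
  a_S1 = 247/392
  a_S2 = 297/392
  a_S3 = 33/49

Starting state is S3, so the absorption probability is a_S3 = 33/49.

Answer: 33/49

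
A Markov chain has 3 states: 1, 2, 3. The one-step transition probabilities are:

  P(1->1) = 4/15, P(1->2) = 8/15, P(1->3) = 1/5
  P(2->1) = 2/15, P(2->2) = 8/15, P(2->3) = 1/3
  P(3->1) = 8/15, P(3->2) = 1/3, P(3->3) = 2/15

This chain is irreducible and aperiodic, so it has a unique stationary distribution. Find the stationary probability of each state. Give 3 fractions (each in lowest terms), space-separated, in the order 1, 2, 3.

The stationary distribution satisfies pi = pi * P, i.e.:
  pi_1 = 4/15*pi_1 + 2/15*pi_2 + 8/15*pi_3
  pi_2 = 8/15*pi_1 + 8/15*pi_2 + 1/3*pi_3
  pi_3 = 1/5*pi_1 + 1/3*pi_2 + 2/15*pi_3
with normalization: pi_1 + pi_2 + pi_3 = 1.

Using the first 2 balance equations plus normalization, the linear system A*pi = b is:
  [-11/15, 2/15, 8/15] . pi = 0
  [8/15, -7/15, 1/3] . pi = 0
  [1, 1, 1] . pi = 1

Solving yields:
  pi_1 = 11/41
  pi_2 = 119/246
  pi_3 = 61/246

Verification (pi * P):
  11/41*4/15 + 119/246*2/15 + 61/246*8/15 = 11/41 = pi_1  (ok)
  11/41*8/15 + 119/246*8/15 + 61/246*1/3 = 119/246 = pi_2  (ok)
  11/41*1/5 + 119/246*1/3 + 61/246*2/15 = 61/246 = pi_3  (ok)

Answer: 11/41 119/246 61/246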